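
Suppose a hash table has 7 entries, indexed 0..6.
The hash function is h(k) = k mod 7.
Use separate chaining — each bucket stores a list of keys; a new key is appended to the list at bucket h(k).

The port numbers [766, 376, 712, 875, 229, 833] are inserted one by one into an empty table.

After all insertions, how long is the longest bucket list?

3

Insert 766: h=3, bucket 3 empty -> new chain.
Insert 376: h=5, bucket 5 empty -> new chain.
Insert 712: h=5, bucket 5 nonempty -> append to chain.
Insert 875: h=0, bucket 0 empty -> new chain.
Insert 229: h=5, bucket 5 nonempty -> append to chain.
Insert 833: h=0, bucket 0 nonempty -> append to chain.
Final buckets:
0: 875 -> 833
1: ∅
2: ∅
3: 766
4: ∅
5: 376 -> 712 -> 229
6: ∅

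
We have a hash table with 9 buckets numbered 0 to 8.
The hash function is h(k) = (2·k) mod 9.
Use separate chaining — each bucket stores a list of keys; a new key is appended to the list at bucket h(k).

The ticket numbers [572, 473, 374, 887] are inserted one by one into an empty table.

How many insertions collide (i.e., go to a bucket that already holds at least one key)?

Insert 572: h=1, bucket 1 empty → new chain.
Insert 473: h=1, bucket 1 nonempty → append to chain.
Insert 374: h=1, bucket 1 nonempty → append to chain.
Insert 887: h=1, bucket 1 nonempty → append to chain.
Final buckets:
0: -
1: 572 -> 473 -> 374 -> 887
2: -
3: -
4: -
5: -
6: -
7: -
8: -

3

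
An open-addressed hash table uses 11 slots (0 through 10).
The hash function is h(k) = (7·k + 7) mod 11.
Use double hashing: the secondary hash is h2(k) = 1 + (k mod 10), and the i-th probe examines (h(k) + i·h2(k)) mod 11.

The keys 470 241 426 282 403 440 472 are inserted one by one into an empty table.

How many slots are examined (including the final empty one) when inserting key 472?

2

470 hashes to 8; slot 8 is free => place at 8.
241 hashes to 0; slot 0 is free => place at 0.
426 hashes to 8, h2=7; 8 taken => place at 4.
282 hashes to 1; slot 1 is free => place at 1.
403 hashes to 1, h2=4; 1 taken => place at 5.
440 hashes to 7; slot 7 is free => place at 7.
472 hashes to 0, h2=3; 0 taken => place at 3.
Table: [241, 282, —, 472, 426, 403, —, 440, 470, —, —]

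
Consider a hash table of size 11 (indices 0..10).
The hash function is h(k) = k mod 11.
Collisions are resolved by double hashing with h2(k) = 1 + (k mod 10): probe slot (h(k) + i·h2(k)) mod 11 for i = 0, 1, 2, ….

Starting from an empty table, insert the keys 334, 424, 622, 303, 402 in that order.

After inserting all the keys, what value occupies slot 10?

303

Insert 334: h=4, slot 4 empty -> index 4.
Insert 424: h=6, slot 6 empty -> index 6.
Insert 622: h=6, h2=3, slot 6 occupied -> index 9.
Insert 303: h=6, h2=4, slot 6 occupied -> index 10.
Insert 402: h=6, h2=3, slots 6,9 occupied -> index 1.
Table: [∅, 402, ∅, ∅, 334, ∅, 424, ∅, ∅, 622, 303]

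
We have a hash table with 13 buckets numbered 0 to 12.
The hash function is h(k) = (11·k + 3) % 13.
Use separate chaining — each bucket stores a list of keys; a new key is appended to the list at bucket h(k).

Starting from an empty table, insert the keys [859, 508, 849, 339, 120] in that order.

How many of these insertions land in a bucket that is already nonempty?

859 → bucket 1
508 → bucket 1 (collision)
849 → bucket 8
339 → bucket 1 (collision)
120 → bucket 10
Final buckets:
0: —
1: 859 -> 508 -> 339
2: —
3: —
4: —
5: —
6: —
7: —
8: 849
9: —
10: 120
11: —
12: —

2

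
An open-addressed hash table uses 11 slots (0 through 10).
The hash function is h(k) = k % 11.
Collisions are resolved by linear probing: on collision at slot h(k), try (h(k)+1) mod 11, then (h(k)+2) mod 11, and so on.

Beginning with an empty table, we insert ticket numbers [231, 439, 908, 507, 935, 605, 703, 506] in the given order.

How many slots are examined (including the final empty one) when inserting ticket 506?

6

231 hashes to 0; slot 0 is free → place at 0.
439 hashes to 10; slot 10 is free → place at 10.
908 hashes to 6; slot 6 is free → place at 6.
507 hashes to 1; slot 1 is free → place at 1.
935 hashes to 0; 0,1 taken → place at 2.
605 hashes to 0; 0,1,2 taken → place at 3.
703 hashes to 10; 10,0,1,2,3 taken → place at 4.
506 hashes to 0; 0,1,2,3,4 taken → place at 5.
Table: [231, 507, 935, 605, 703, 506, 908, —, —, —, 439]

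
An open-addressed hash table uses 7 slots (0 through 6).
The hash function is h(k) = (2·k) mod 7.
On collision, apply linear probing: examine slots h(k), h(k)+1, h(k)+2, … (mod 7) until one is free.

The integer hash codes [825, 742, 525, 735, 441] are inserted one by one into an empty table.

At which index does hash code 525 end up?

1

825 hashes to 5; slot 5 is free => place at 5.
742 hashes to 0; slot 0 is free => place at 0.
525 hashes to 0; 0 taken => place at 1.
735 hashes to 0; 0,1 taken => place at 2.
441 hashes to 0; 0,1,2 taken => place at 3.
Table: [742, 525, 735, 441, —, 825, —]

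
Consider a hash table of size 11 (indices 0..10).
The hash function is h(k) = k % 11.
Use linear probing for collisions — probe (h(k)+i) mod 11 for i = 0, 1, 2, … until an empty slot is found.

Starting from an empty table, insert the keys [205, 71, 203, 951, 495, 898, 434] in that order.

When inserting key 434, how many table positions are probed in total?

Insert 205: h=7, slot 7 empty → index 7.
Insert 71: h=5, slot 5 empty → index 5.
Insert 203: h=5, slot 5 occupied → index 6.
Insert 951: h=5, slots 5,6,7 occupied → index 8.
Insert 495: h=0, slot 0 empty → index 0.
Insert 898: h=7, slots 7,8 occupied → index 9.
Insert 434: h=5, slots 5,6,7,8,9 occupied → index 10.
Table: [495, -, -, -, -, 71, 203, 205, 951, 898, 434]

6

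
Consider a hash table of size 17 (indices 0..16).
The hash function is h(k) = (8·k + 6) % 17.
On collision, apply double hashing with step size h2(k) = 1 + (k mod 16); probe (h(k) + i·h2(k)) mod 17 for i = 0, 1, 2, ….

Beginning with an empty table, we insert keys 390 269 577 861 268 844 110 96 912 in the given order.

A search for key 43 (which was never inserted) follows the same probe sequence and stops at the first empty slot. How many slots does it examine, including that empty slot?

390 hashes to 15; slot 15 is free → place at 15.
269 hashes to 16; slot 16 is free → place at 16.
577 hashes to 15, h2=2; 15 taken → place at 0.
861 hashes to 9; slot 9 is free → place at 9.
268 hashes to 8; slot 8 is free → place at 8.
844 hashes to 9, h2=13; 9 taken → place at 5.
110 hashes to 2; slot 2 is free → place at 2.
96 hashes to 9, h2=1; 9 taken → place at 10.
912 hashes to 9, h2=1; 9,10 taken → place at 11.
Table: [577, -, 110, -, -, 844, -, -, 268, 861, 96, 912, -, -, -, 390, 269]
Lookup 43: h=10, h2=12, probe 10,5,0,12 → slot 12 empty, not found.

4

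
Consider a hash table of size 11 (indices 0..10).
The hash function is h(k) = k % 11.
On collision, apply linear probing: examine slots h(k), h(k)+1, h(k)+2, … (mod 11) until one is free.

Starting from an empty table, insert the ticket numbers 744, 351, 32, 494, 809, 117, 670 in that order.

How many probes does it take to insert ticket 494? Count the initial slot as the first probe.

744 hashes to 7; slot 7 is free -> place at 7.
351 hashes to 10; slot 10 is free -> place at 10.
32 hashes to 10; 10 taken -> place at 0.
494 hashes to 10; 10,0 taken -> place at 1.
809 hashes to 6; slot 6 is free -> place at 6.
117 hashes to 7; 7 taken -> place at 8.
670 hashes to 10; 10,0,1 taken -> place at 2.
Table: [32, 494, 670, ., ., ., 809, 744, 117, ., 351]

3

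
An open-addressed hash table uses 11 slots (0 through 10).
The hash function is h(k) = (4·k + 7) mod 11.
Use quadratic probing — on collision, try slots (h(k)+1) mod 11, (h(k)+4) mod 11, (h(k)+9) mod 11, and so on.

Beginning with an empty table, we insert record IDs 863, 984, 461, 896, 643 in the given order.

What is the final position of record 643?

10

863: h=5 -> slot 5
984: h=5, probe 5,6 -> slot 6
461: h=3 -> slot 3
896: h=5, probe 5,6,9 -> slot 9
643: h=5, probe 5,6,9,3,10 -> slot 10
Table: [∅, ∅, ∅, 461, ∅, 863, 984, ∅, ∅, 896, 643]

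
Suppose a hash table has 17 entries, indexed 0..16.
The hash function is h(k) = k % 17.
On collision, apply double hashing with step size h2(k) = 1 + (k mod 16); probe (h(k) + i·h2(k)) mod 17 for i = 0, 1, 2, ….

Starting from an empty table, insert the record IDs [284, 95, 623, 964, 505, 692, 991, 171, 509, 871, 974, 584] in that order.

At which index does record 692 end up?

15

284 hashes to 12; slot 12 is free -> place at 12.
95 hashes to 10; slot 10 is free -> place at 10.
623 hashes to 11; slot 11 is free -> place at 11.
964 hashes to 12, h2=5; 12 taken -> place at 0.
505 hashes to 12, h2=10; 12 taken -> place at 5.
692 hashes to 12, h2=5; 12,0,5,10 taken -> place at 15.
991 hashes to 5, h2=16; 5 taken -> place at 4.
171 hashes to 1; slot 1 is free -> place at 1.
509 hashes to 16; slot 16 is free -> place at 16.
871 hashes to 4, h2=8; 4,12 taken -> place at 3.
974 hashes to 5, h2=15; 5,3,1,16 taken -> place at 14.
584 hashes to 6; slot 6 is free -> place at 6.
Table: [964, 171, -, 871, 991, 505, 584, -, -, -, 95, 623, 284, -, 974, 692, 509]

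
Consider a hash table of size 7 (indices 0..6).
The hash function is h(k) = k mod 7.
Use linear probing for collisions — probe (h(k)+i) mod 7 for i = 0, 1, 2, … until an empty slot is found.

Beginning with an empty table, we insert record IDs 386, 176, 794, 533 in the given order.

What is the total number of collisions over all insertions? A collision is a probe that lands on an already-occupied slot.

4

386: h=1 -> slot 1
176: h=1, probe 1,2 -> slot 2
794: h=3 -> slot 3
533: h=1, probe 1,2,3,4 -> slot 4
Table: [∅, 386, 176, 794, 533, ∅, ∅]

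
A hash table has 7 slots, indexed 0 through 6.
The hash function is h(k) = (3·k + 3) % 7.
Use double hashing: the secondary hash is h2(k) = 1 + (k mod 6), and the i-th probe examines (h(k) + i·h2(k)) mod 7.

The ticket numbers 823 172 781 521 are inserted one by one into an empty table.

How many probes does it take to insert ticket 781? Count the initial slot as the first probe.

Insert 823: h=1, slot 1 empty → index 1.
Insert 172: h=1, h2=5, slot 1 occupied → index 6.
Insert 781: h=1, h2=2, slot 1 occupied → index 3.
Insert 521: h=5, slot 5 empty → index 5.
Table: [-, 823, -, 781, -, 521, 172]

2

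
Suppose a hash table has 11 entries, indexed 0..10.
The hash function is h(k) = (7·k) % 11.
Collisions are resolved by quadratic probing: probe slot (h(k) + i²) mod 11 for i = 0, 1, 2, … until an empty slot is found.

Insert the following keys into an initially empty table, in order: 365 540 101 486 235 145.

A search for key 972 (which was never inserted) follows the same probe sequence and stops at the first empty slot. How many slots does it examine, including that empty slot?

3

365: h=3 -> slot 3
540: h=7 -> slot 7
101: h=3, probe 3,4 -> slot 4
486: h=3, probe 3,4,7,1 -> slot 1
235: h=6 -> slot 6
145: h=3, probe 3,4,7,1,8 -> slot 8
Table: [∅, 486, ∅, 365, 101, ∅, 235, 540, 145, ∅, ∅]
Lookup 972: h=6, probe 6,7,10 → slot 10 empty, not found.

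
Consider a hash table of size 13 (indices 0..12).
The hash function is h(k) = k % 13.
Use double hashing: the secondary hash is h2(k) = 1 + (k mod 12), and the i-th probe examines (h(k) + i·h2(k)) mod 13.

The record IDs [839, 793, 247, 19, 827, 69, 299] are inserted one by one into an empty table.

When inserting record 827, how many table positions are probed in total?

839 hashes to 7; slot 7 is free => place at 7.
793 hashes to 0; slot 0 is free => place at 0.
247 hashes to 0, h2=8; 0 taken => place at 8.
19 hashes to 6; slot 6 is free => place at 6.
827 hashes to 8, h2=12; 8,7,6 taken => place at 5.
69 hashes to 4; slot 4 is free => place at 4.
299 hashes to 0, h2=12; 0 taken => place at 12.
Table: [793, ∅, ∅, ∅, 69, 827, 19, 839, 247, ∅, ∅, ∅, 299]

4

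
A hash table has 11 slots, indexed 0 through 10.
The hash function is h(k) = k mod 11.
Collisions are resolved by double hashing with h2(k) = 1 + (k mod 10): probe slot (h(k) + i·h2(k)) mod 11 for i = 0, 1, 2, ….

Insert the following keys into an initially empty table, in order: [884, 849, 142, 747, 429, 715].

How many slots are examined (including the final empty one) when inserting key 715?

884: h=4 → slot 4
849: h=2 → slot 2
142: h=10 → slot 10
747: h=10, h2=8, probe 10,7 → slot 7
429: h=0 → slot 0
715: h=0, h2=6, probe 0,6 → slot 6
Table: [429, ., 849, ., 884, ., 715, 747, ., ., 142]

2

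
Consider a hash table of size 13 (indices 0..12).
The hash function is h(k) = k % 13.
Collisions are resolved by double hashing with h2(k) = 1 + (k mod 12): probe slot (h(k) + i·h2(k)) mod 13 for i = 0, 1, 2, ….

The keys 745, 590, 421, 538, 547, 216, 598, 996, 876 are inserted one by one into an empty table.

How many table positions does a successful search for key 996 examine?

2

Insert 745: h=4, slot 4 empty -> index 4.
Insert 590: h=5, slot 5 empty -> index 5.
Insert 421: h=5, h2=2, slot 5 occupied -> index 7.
Insert 538: h=5, h2=11, slot 5 occupied -> index 3.
Insert 547: h=1, slot 1 empty -> index 1.
Insert 216: h=8, slot 8 empty -> index 8.
Insert 598: h=0, slot 0 empty -> index 0.
Insert 996: h=8, h2=1, slot 8 occupied -> index 9.
Insert 876: h=5, h2=1, slot 5 occupied -> index 6.
Table: [598, 547, ., 538, 745, 590, 876, 421, 216, 996, ., ., .]
Lookup 996: h=8, h2=1, probe 8,9 → found at 9.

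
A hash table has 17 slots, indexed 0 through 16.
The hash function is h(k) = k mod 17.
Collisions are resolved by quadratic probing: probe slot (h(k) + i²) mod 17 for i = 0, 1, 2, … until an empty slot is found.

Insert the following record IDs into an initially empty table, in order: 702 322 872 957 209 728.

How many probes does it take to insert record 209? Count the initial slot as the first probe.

702 hashes to 5; slot 5 is free → place at 5.
322 hashes to 16; slot 16 is free → place at 16.
872 hashes to 5; 5 taken → place at 6.
957 hashes to 5; 5,6 taken → place at 9.
209 hashes to 5; 5,6,9 taken → place at 14.
728 hashes to 14; 14 taken → place at 15.
Table: [., ., ., ., ., 702, 872, ., ., 957, ., ., ., ., 209, 728, 322]

4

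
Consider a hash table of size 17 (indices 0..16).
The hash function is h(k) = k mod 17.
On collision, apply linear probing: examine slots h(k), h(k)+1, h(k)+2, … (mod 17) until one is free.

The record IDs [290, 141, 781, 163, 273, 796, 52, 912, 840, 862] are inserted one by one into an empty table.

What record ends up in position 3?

52

290: h=1 → slot 1
141: h=5 → slot 5
781: h=16 → slot 16
163: h=10 → slot 10
273: h=1, probe 1,2 → slot 2
796: h=14 → slot 14
52: h=1, probe 1,2,3 → slot 3
912: h=11 → slot 11
840: h=7 → slot 7
862: h=12 → slot 12
Table: [., 290, 273, 52, ., 141, ., 840, ., ., 163, 912, 862, ., 796, ., 781]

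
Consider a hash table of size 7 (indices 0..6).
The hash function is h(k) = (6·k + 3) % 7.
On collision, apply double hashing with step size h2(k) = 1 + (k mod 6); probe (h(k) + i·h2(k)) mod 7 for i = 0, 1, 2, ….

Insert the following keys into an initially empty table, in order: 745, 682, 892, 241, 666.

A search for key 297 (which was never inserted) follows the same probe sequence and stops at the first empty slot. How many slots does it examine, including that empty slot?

3

745 hashes to 0; slot 0 is free -> place at 0.
682 hashes to 0, h2=5; 0 taken -> place at 5.
892 hashes to 0, h2=5; 0,5 taken -> place at 3.
241 hashes to 0, h2=2; 0 taken -> place at 2.
666 hashes to 2, h2=1; 2,3 taken -> place at 4.
Table: [745, ∅, 241, 892, 666, 682, ∅]
Lookup 297: h=0, h2=4, probe 0,4,1 → slot 1 empty, not found.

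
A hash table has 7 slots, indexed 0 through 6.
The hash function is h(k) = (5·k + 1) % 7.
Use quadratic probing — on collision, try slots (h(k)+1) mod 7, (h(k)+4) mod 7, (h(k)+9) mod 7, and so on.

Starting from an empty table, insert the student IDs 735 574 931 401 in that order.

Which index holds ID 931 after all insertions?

5

Insert 735: h=1, slot 1 empty -> index 1.
Insert 574: h=1, slot 1 occupied -> index 2.
Insert 931: h=1, slots 1,2 occupied -> index 5.
Insert 401: h=4, slot 4 empty -> index 4.
Table: [_, 735, 574, _, 401, 931, _]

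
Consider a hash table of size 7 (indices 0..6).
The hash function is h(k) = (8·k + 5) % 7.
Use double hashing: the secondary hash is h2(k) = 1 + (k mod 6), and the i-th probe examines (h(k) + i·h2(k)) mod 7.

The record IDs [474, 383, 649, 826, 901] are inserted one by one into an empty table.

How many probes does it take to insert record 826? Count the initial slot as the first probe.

3

474 hashes to 3; slot 3 is free → place at 3.
383 hashes to 3, h2=6; 3 taken → place at 2.
649 hashes to 3, h2=2; 3 taken → place at 5.
826 hashes to 5, h2=5; 5,3 taken → place at 1.
901 hashes to 3, h2=2; 3,5 taken → place at 0.
Table: [901, 826, 383, 474, ., 649, .]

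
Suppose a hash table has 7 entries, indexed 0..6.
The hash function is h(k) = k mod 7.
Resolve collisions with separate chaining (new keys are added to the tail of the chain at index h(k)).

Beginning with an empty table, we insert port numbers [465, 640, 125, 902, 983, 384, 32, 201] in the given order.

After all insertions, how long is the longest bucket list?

3

Insert 465: h=3, bucket 3 empty → new chain.
Insert 640: h=3, bucket 3 nonempty → append to chain.
Insert 125: h=6, bucket 6 empty → new chain.
Insert 902: h=6, bucket 6 nonempty → append to chain.
Insert 983: h=3, bucket 3 nonempty → append to chain.
Insert 384: h=6, bucket 6 nonempty → append to chain.
Insert 32: h=4, bucket 4 empty → new chain.
Insert 201: h=5, bucket 5 empty → new chain.
Final buckets:
0: —
1: —
2: —
3: 465 -> 640 -> 983
4: 32
5: 201
6: 125 -> 902 -> 384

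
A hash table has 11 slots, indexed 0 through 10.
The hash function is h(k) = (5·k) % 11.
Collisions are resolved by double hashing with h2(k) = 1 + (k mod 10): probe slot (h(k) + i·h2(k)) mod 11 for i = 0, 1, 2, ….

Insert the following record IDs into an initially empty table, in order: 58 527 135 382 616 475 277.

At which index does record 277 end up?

58: h=4 → slot 4
527: h=6 → slot 6
135: h=4, h2=6, probe 4,10 → slot 10
382: h=7 → slot 7
616: h=0 → slot 0
475: h=10, h2=6, probe 10,5 → slot 5
277: h=10, h2=8, probe 10,7,4,1 → slot 1
Table: [616, 277, -, -, 58, 475, 527, 382, -, -, 135]

1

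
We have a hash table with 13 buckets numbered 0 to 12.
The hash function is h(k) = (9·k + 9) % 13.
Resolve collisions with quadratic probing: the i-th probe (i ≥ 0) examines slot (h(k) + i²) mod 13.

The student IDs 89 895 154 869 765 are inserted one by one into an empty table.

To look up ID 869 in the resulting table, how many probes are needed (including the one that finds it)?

4

Insert 89: h=4, slot 4 empty → index 4.
Insert 895: h=4, slot 4 occupied → index 5.
Insert 154: h=4, slots 4,5 occupied → index 8.
Insert 869: h=4, slots 4,5,8 occupied → index 0.
Insert 765: h=4, slots 4,5,8,0 occupied → index 7.
Table: [869, ., ., ., 89, 895, ., 765, 154, ., ., ., .]
Lookup 869: h=4, probe 4,5,8,0 → found at 0.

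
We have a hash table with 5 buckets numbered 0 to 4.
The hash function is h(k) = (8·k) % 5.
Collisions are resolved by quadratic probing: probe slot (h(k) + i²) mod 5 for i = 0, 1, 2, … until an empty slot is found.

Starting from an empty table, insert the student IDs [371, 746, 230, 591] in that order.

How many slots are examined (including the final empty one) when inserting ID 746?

2

371: h=3 -> slot 3
746: h=3, probe 3,4 -> slot 4
230: h=0 -> slot 0
591: h=3, probe 3,4,2 -> slot 2
Table: [230, -, 591, 371, 746]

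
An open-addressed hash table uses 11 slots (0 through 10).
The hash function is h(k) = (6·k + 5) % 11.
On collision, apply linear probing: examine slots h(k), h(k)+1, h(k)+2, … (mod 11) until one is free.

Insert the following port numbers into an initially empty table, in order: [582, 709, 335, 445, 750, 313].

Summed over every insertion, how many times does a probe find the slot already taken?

582 hashes to 10; slot 10 is free -> place at 10.
709 hashes to 2; slot 2 is free -> place at 2.
335 hashes to 2; 2 taken -> place at 3.
445 hashes to 2; 2,3 taken -> place at 4.
750 hashes to 6; slot 6 is free -> place at 6.
313 hashes to 2; 2,3,4 taken -> place at 5.
Table: [—, —, 709, 335, 445, 313, 750, —, —, —, 582]

6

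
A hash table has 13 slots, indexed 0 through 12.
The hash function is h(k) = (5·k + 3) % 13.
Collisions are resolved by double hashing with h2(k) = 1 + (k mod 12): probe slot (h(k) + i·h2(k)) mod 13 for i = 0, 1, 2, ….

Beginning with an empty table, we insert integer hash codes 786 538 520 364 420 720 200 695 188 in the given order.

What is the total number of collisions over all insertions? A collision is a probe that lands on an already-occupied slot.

786 hashes to 7; slot 7 is free → place at 7.
538 hashes to 2; slot 2 is free → place at 2.
520 hashes to 3; slot 3 is free → place at 3.
364 hashes to 3, h2=5; 3 taken → place at 8.
420 hashes to 10; slot 10 is free → place at 10.
720 hashes to 2, h2=1; 2,3 taken → place at 4.
200 hashes to 2, h2=9; 2 taken → place at 11.
695 hashes to 7, h2=12; 7 taken → place at 6.
188 hashes to 7, h2=9; 7,3 taken → place at 12.
Table: [-, -, 538, 520, 720, -, 695, 786, 364, -, 420, 200, 188]

7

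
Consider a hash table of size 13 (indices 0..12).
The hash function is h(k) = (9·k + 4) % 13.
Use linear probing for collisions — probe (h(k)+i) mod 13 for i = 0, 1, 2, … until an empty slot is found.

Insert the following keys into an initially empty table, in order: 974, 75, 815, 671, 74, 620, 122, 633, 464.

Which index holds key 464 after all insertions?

1

974: h=8 → slot 8
75: h=3 → slot 3
815: h=7 → slot 7
671: h=11 → slot 11
74: h=7, probe 7,8,9 → slot 9
620: h=7, probe 7,8,9,10 → slot 10
122: h=10, probe 10,11,12 → slot 12
633: h=7, probe 7,8,9,10,11,12,0 → slot 0
464: h=7, probe 7,8,9,10,11,12,0,1 → slot 1
Table: [633, 464, —, 75, —, —, —, 815, 974, 74, 620, 671, 122]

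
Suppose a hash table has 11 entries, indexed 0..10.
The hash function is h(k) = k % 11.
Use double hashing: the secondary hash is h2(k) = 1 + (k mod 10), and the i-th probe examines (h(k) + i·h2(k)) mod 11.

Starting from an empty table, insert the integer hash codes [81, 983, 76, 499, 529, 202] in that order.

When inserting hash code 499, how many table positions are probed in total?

2

81 hashes to 4; slot 4 is free -> place at 4.
983 hashes to 4, h2=4; 4 taken -> place at 8.
76 hashes to 10; slot 10 is free -> place at 10.
499 hashes to 4, h2=10; 4 taken -> place at 3.
529 hashes to 1; slot 1 is free -> place at 1.
202 hashes to 4, h2=3; 4 taken -> place at 7.
Table: [-, 529, -, 499, 81, -, -, 202, 983, -, 76]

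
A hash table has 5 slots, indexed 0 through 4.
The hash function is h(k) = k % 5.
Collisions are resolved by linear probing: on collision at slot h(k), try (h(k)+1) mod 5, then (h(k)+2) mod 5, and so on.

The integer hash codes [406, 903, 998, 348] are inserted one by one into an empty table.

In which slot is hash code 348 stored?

Insert 406: h=1, slot 1 empty => index 1.
Insert 903: h=3, slot 3 empty => index 3.
Insert 998: h=3, slot 3 occupied => index 4.
Insert 348: h=3, slots 3,4 occupied => index 0.
Table: [348, 406, _, 903, 998]

0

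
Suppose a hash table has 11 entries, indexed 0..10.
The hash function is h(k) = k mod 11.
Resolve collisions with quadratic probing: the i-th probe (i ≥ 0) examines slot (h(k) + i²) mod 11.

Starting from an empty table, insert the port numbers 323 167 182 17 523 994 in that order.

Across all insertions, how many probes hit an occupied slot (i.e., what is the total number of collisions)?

323: h=4 → slot 4
167: h=2 → slot 2
182: h=6 → slot 6
17: h=6, probe 6,7 → slot 7
523: h=6, probe 6,7,10 → slot 10
994: h=4, probe 4,5 → slot 5
Table: [_, _, 167, _, 323, 994, 182, 17, _, _, 523]

4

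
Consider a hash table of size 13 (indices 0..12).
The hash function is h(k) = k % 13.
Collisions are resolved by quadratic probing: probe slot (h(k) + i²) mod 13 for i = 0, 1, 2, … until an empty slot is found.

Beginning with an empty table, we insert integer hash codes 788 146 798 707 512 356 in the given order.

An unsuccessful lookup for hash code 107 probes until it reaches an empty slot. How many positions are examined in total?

Insert 788: h=8, slot 8 empty -> index 8.
Insert 146: h=3, slot 3 empty -> index 3.
Insert 798: h=5, slot 5 empty -> index 5.
Insert 707: h=5, slot 5 occupied -> index 6.
Insert 512: h=5, slots 5,6 occupied -> index 9.
Insert 356: h=5, slots 5,6,9 occupied -> index 1.
Table: [-, 356, -, 146, -, 798, 707, -, 788, 512, -, -, -]
Lookup 107: h=3, probe 3,4 → slot 4 empty, not found.

2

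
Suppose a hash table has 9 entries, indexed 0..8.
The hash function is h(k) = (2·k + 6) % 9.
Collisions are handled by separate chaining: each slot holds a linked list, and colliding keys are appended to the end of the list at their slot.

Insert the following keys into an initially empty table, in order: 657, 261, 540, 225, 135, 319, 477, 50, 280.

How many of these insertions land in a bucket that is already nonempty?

5

657 -> bucket 6
261 -> bucket 6 (collision)
540 -> bucket 6 (collision)
225 -> bucket 6 (collision)
135 -> bucket 6 (collision)
319 -> bucket 5
477 -> bucket 6 (collision)
50 -> bucket 7
280 -> bucket 8
Final buckets:
0: -
1: -
2: -
3: -
4: -
5: 319
6: 657 -> 261 -> 540 -> 225 -> 135 -> 477
7: 50
8: 280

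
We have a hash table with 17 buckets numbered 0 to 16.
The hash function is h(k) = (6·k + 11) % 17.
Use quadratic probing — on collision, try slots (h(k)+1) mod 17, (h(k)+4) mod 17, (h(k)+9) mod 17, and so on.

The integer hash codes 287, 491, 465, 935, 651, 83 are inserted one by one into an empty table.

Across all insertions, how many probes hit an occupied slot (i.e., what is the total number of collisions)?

Insert 287: h=16, slot 16 empty -> index 16.
Insert 491: h=16, slot 16 occupied -> index 0.
Insert 465: h=13, slot 13 empty -> index 13.
Insert 935: h=11, slot 11 empty -> index 11.
Insert 651: h=7, slot 7 empty -> index 7.
Insert 83: h=16, slots 16,0 occupied -> index 3.
Table: [491, _, _, 83, _, _, _, 651, _, _, _, 935, _, 465, _, _, 287]

3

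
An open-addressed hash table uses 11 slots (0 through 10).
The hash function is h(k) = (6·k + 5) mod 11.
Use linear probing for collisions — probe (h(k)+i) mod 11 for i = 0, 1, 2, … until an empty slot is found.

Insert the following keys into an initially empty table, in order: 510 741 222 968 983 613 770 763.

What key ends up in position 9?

983

510 hashes to 7; slot 7 is free -> place at 7.
741 hashes to 7; 7 taken -> place at 8.
222 hashes to 6; slot 6 is free -> place at 6.
968 hashes to 5; slot 5 is free -> place at 5.
983 hashes to 7; 7,8 taken -> place at 9.
613 hashes to 9; 9 taken -> place at 10.
770 hashes to 5; 5,6,7,8,9,10 taken -> place at 0.
763 hashes to 7; 7,8,9,10,0 taken -> place at 1.
Table: [770, 763, ., ., ., 968, 222, 510, 741, 983, 613]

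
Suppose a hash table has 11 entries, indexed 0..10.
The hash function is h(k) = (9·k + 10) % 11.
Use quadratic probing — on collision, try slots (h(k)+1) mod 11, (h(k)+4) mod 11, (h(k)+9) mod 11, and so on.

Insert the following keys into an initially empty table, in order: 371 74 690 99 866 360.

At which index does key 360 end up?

Insert 371: h=5, slot 5 empty => index 5.
Insert 74: h=5, slot 5 occupied => index 6.
Insert 690: h=5, slots 5,6 occupied => index 9.
Insert 99: h=10, slot 10 empty => index 10.
Insert 866: h=5, slots 5,6,9 occupied => index 3.
Insert 360: h=5, slots 5,6,9,3,10 occupied => index 8.
Table: [., ., ., 866, ., 371, 74, ., 360, 690, 99]

8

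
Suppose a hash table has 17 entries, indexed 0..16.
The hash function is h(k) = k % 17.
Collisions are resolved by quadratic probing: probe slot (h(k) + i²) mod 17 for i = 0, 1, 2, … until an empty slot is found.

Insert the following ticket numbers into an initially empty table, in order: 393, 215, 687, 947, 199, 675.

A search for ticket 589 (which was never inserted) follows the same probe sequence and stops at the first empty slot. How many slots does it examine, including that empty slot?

393 hashes to 2; slot 2 is free → place at 2.
215 hashes to 11; slot 11 is free → place at 11.
687 hashes to 7; slot 7 is free → place at 7.
947 hashes to 12; slot 12 is free → place at 12.
199 hashes to 12; 12 taken → place at 13.
675 hashes to 12; 12,13 taken → place at 16.
Table: [—, —, 393, —, —, —, —, 687, —, —, —, 215, 947, 199, —, —, 675]
Lookup 589: h=11, probe 11,12,15 → slot 15 empty, not found.

3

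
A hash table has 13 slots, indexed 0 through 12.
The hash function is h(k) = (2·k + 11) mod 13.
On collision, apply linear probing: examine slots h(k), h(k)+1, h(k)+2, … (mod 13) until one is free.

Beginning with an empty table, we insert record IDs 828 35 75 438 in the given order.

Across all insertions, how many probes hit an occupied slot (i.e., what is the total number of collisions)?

4

828: h=3 → slot 3
35: h=3, probe 3,4 → slot 4
75: h=5 → slot 5
438: h=3, probe 3,4,5,6 → slot 6
Table: [-, -, -, 828, 35, 75, 438, -, -, -, -, -, -]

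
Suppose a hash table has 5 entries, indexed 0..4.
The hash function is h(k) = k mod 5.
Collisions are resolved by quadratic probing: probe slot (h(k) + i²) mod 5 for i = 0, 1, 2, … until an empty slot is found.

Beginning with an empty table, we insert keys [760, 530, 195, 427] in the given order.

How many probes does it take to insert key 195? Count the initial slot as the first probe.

760: h=0 → slot 0
530: h=0, probe 0,1 → slot 1
195: h=0, probe 0,1,4 → slot 4
427: h=2 → slot 2
Table: [760, 530, 427, ., 195]

3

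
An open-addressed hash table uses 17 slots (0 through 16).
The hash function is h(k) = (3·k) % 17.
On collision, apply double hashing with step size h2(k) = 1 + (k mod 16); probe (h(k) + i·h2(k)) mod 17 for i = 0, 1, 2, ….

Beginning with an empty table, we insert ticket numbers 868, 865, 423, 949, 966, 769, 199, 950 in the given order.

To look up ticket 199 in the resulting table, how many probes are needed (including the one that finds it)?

2

868 hashes to 3; slot 3 is free → place at 3.
865 hashes to 11; slot 11 is free → place at 11.
423 hashes to 11, h2=8; 11 taken → place at 2.
949 hashes to 8; slot 8 is free → place at 8.
966 hashes to 8, h2=7; 8 taken → place at 15.
769 hashes to 12; slot 12 is free → place at 12.
199 hashes to 2, h2=8; 2 taken → place at 10.
950 hashes to 11, h2=7; 11 taken → place at 1.
Table: [-, 950, 423, 868, -, -, -, -, 949, -, 199, 865, 769, -, -, 966, -]
Lookup 199: h=2, h2=8, probe 2,10 → found at 10.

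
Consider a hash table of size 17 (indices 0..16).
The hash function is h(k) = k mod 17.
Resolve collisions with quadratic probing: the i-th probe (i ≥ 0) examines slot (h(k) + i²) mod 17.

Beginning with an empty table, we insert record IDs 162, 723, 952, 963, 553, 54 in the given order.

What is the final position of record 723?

10

162: h=9 => slot 9
723: h=9, probe 9,10 => slot 10
952: h=0 => slot 0
963: h=11 => slot 11
553: h=9, probe 9,10,13 => slot 13
54: h=3 => slot 3
Table: [952, -, -, 54, -, -, -, -, -, 162, 723, 963, -, 553, -, -, -]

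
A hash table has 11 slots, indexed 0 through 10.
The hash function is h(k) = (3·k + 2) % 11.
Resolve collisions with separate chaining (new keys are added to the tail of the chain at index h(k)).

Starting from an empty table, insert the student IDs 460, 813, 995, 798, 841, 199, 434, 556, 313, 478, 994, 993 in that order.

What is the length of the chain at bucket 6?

Insert 460: h=7, bucket 7 empty → new chain.
Insert 813: h=10, bucket 10 empty → new chain.
Insert 995: h=6, bucket 6 empty → new chain.
Insert 798: h=9, bucket 9 empty → new chain.
Insert 841: h=6, bucket 6 nonempty → append to chain.
Insert 199: h=5, bucket 5 empty → new chain.
Insert 434: h=6, bucket 6 nonempty → append to chain.
Insert 556: h=9, bucket 9 nonempty → append to chain.
Insert 313: h=6, bucket 6 nonempty → append to chain.
Insert 478: h=6, bucket 6 nonempty → append to chain.
Insert 994: h=3, bucket 3 empty → new chain.
Insert 993: h=0, bucket 0 empty → new chain.
Final buckets:
0: 993
1: -
2: -
3: 994
4: -
5: 199
6: 995 -> 841 -> 434 -> 313 -> 478
7: 460
8: -
9: 798 -> 556
10: 813

5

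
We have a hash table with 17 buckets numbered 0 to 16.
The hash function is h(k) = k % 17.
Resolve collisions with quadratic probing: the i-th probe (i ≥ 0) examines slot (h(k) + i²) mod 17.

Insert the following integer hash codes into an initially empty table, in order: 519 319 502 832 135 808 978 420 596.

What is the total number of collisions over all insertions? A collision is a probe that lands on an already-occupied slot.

519: h=9 → slot 9
319: h=13 → slot 13
502: h=9, probe 9,10 → slot 10
832: h=16 → slot 16
135: h=16, probe 16,0 → slot 0
808: h=9, probe 9,10,13,1 → slot 1
978: h=9, probe 9,10,13,1,8 → slot 8
420: h=12 → slot 12
596: h=1, probe 1,2 → slot 2
Table: [135, 808, 596, -, -, -, -, -, 978, 519, 502, -, 420, 319, -, -, 832]

10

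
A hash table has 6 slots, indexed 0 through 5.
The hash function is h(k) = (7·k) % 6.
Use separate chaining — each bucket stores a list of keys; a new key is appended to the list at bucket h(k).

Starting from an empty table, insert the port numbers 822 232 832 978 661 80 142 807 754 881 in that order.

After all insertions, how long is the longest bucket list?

4

822 → bucket 0
232 → bucket 4
832 → bucket 4 (collision)
978 → bucket 0 (collision)
661 → bucket 1
80 → bucket 2
142 → bucket 4 (collision)
807 → bucket 3
754 → bucket 4 (collision)
881 → bucket 5
Final buckets:
0: 822 -> 978
1: 661
2: 80
3: 807
4: 232 -> 832 -> 142 -> 754
5: 881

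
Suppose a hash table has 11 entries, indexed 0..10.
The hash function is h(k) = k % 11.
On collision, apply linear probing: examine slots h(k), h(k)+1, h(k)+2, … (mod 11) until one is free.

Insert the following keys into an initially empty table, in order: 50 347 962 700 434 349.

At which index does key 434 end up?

9

50 hashes to 6; slot 6 is free → place at 6.
347 hashes to 6; 6 taken → place at 7.
962 hashes to 5; slot 5 is free → place at 5.
700 hashes to 7; 7 taken → place at 8.
434 hashes to 5; 5,6,7,8 taken → place at 9.
349 hashes to 8; 8,9 taken → place at 10.
Table: [., ., ., ., ., 962, 50, 347, 700, 434, 349]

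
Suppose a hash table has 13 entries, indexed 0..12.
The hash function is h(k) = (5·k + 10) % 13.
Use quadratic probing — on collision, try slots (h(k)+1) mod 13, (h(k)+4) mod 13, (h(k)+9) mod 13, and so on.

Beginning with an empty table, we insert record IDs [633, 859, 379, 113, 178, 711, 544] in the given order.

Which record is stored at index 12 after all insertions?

178

Insert 633: h=3, slot 3 empty -> index 3.
Insert 859: h=2, slot 2 empty -> index 2.
Insert 379: h=7, slot 7 empty -> index 7.
Insert 113: h=3, slot 3 occupied -> index 4.
Insert 178: h=3, slots 3,4,7 occupied -> index 12.
Insert 711: h=3, slots 3,4,7,12 occupied -> index 6.
Insert 544: h=0, slot 0 empty -> index 0.
Table: [544, -, 859, 633, 113, -, 711, 379, -, -, -, -, 178]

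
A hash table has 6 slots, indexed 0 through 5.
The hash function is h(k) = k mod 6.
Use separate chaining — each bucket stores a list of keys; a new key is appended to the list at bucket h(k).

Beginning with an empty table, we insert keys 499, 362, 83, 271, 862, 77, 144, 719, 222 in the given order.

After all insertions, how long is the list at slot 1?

Insert 499: h=1, bucket 1 empty -> new chain.
Insert 362: h=2, bucket 2 empty -> new chain.
Insert 83: h=5, bucket 5 empty -> new chain.
Insert 271: h=1, bucket 1 nonempty -> append to chain.
Insert 862: h=4, bucket 4 empty -> new chain.
Insert 77: h=5, bucket 5 nonempty -> append to chain.
Insert 144: h=0, bucket 0 empty -> new chain.
Insert 719: h=5, bucket 5 nonempty -> append to chain.
Insert 222: h=0, bucket 0 nonempty -> append to chain.
Final buckets:
0: 144 -> 222
1: 499 -> 271
2: 362
3: ∅
4: 862
5: 83 -> 77 -> 719

2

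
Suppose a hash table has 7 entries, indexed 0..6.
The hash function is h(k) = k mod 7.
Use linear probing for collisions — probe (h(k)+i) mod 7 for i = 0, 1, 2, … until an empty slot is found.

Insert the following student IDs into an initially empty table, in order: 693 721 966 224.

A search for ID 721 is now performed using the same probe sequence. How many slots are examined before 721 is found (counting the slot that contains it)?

2

693 hashes to 0; slot 0 is free → place at 0.
721 hashes to 0; 0 taken → place at 1.
966 hashes to 0; 0,1 taken → place at 2.
224 hashes to 0; 0,1,2 taken → place at 3.
Table: [693, 721, 966, 224, ., ., .]
Lookup 721: h=0, probe 0,1 → found at 1.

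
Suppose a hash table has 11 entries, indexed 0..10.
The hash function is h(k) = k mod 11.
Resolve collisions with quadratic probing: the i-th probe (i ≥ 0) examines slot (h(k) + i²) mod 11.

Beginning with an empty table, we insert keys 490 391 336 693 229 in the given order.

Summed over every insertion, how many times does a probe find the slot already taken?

490 hashes to 6; slot 6 is free => place at 6.
391 hashes to 6; 6 taken => place at 7.
336 hashes to 6; 6,7 taken => place at 10.
693 hashes to 0; slot 0 is free => place at 0.
229 hashes to 9; slot 9 is free => place at 9.
Table: [693, ∅, ∅, ∅, ∅, ∅, 490, 391, ∅, 229, 336]

3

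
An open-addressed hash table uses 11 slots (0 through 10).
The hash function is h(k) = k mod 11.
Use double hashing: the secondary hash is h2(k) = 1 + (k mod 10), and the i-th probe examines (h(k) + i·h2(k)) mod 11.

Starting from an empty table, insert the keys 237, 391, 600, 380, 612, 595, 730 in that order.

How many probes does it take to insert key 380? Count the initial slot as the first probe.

4

237 hashes to 6; slot 6 is free -> place at 6.
391 hashes to 6, h2=2; 6 taken -> place at 8.
600 hashes to 6, h2=1; 6 taken -> place at 7.
380 hashes to 6, h2=1; 6,7,8 taken -> place at 9.
612 hashes to 7, h2=3; 7 taken -> place at 10.
595 hashes to 1; slot 1 is free -> place at 1.
730 hashes to 4; slot 4 is free -> place at 4.
Table: [∅, 595, ∅, ∅, 730, ∅, 237, 600, 391, 380, 612]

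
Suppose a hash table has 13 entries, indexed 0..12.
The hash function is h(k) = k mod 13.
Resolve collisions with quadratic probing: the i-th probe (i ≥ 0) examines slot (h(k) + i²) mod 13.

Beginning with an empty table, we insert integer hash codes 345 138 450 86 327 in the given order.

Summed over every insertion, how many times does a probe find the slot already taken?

3

345: h=7 => slot 7
138: h=8 => slot 8
450: h=8, probe 8,9 => slot 9
86: h=8, probe 8,9,12 => slot 12
327: h=2 => slot 2
Table: [-, -, 327, -, -, -, -, 345, 138, 450, -, -, 86]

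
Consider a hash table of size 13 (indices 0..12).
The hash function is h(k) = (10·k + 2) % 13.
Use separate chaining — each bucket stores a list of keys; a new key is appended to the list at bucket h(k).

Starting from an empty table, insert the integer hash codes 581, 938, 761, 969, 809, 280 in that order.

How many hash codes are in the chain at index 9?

581 -> bucket 1
938 -> bucket 9
761 -> bucket 7
969 -> bucket 7 (collision)
809 -> bucket 6
280 -> bucket 7 (collision)
Final buckets:
0: .
1: 581
2: .
3: .
4: .
5: .
6: 809
7: 761 -> 969 -> 280
8: .
9: 938
10: .
11: .
12: .

1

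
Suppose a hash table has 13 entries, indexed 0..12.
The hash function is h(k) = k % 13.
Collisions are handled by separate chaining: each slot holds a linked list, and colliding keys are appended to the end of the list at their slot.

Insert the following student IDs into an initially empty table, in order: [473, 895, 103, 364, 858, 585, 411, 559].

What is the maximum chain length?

473 -> bucket 5
895 -> bucket 11
103 -> bucket 12
364 -> bucket 0
858 -> bucket 0 (collision)
585 -> bucket 0 (collision)
411 -> bucket 8
559 -> bucket 0 (collision)
Final buckets:
0: 364 -> 858 -> 585 -> 559
1: -
2: -
3: -
4: -
5: 473
6: -
7: -
8: 411
9: -
10: -
11: 895
12: 103

4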